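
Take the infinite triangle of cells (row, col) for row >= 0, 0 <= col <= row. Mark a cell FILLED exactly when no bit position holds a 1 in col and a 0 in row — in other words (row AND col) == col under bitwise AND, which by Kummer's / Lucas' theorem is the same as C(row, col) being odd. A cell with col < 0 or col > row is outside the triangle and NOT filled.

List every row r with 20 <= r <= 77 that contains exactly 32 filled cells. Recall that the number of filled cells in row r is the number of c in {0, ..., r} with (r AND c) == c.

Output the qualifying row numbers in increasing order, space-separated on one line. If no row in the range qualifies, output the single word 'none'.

Row r has 2^popcount(r) filled cells, so we need popcount(r) = log2(32) = 5.
Scan r = 20..77 and keep those with exactly 5 one-bits:
r=20=10100 popcount=2 -> skip
r=21=10101 popcount=3 -> skip
r=22=10110 popcount=3 -> skip
r=23=10111 popcount=4 -> skip
r=24=11000 popcount=2 -> skip
r=25=11001 popcount=3 -> skip
r=26=11010 popcount=3 -> skip
r=27=11011 popcount=4 -> skip
r=28=11100 popcount=3 -> skip
r=29=11101 popcount=4 -> skip
r=30=11110 popcount=4 -> skip
r=31=11111 popcount=5 -> KEEP
r=32=100000 popcount=1 -> skip
r=33=100001 popcount=2 -> skip
r=34=100010 popcount=2 -> skip
r=35=100011 popcount=3 -> skip
r=36=100100 popcount=2 -> skip
r=37=100101 popcount=3 -> skip
r=38=100110 popcount=3 -> skip
r=39=100111 popcount=4 -> skip
r=40=101000 popcount=2 -> skip
r=41=101001 popcount=3 -> skip
r=42=101010 popcount=3 -> skip
r=43=101011 popcount=4 -> skip
r=44=101100 popcount=3 -> skip
r=45=101101 popcount=4 -> skip
r=46=101110 popcount=4 -> skip
r=47=101111 popcount=5 -> KEEP
r=48=110000 popcount=2 -> skip
r=49=110001 popcount=3 -> skip
r=50=110010 popcount=3 -> skip
r=51=110011 popcount=4 -> skip
r=52=110100 popcount=3 -> skip
r=53=110101 popcount=4 -> skip
r=54=110110 popcount=4 -> skip
r=55=110111 popcount=5 -> KEEP
r=56=111000 popcount=3 -> skip
r=57=111001 popcount=4 -> skip
r=58=111010 popcount=4 -> skip
r=59=111011 popcount=5 -> KEEP
r=60=111100 popcount=4 -> skip
r=61=111101 popcount=5 -> KEEP
r=62=111110 popcount=5 -> KEEP
r=63=111111 popcount=6 -> skip
r=64=1000000 popcount=1 -> skip
r=65=1000001 popcount=2 -> skip
r=66=1000010 popcount=2 -> skip
r=67=1000011 popcount=3 -> skip
r=68=1000100 popcount=2 -> skip
r=69=1000101 popcount=3 -> skip
r=70=1000110 popcount=3 -> skip
r=71=1000111 popcount=4 -> skip
r=72=1001000 popcount=2 -> skip
r=73=1001001 popcount=3 -> skip
r=74=1001010 popcount=3 -> skip
r=75=1001011 popcount=4 -> skip
r=76=1001100 popcount=3 -> skip
r=77=1001101 popcount=4 -> skip
Kept rows: 31 47 55 59 61 62

Answer: 31 47 55 59 61 62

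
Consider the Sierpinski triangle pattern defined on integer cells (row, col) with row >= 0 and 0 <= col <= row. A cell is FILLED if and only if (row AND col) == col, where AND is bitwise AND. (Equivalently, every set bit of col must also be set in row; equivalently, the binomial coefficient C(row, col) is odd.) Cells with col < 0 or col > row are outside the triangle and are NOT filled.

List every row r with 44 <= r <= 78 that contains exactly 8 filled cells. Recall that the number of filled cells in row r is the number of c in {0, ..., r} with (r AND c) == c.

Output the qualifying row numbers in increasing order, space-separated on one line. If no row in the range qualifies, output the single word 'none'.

Row r has 2^popcount(r) filled cells, so we need popcount(r) = log2(8) = 3.
Scan r = 44..78 and keep those with exactly 3 one-bits:
r=44=101100 popcount=3 -> KEEP
r=45=101101 popcount=4 -> skip
r=46=101110 popcount=4 -> skip
r=47=101111 popcount=5 -> skip
r=48=110000 popcount=2 -> skip
r=49=110001 popcount=3 -> KEEP
r=50=110010 popcount=3 -> KEEP
r=51=110011 popcount=4 -> skip
r=52=110100 popcount=3 -> KEEP
r=53=110101 popcount=4 -> skip
r=54=110110 popcount=4 -> skip
r=55=110111 popcount=5 -> skip
r=56=111000 popcount=3 -> KEEP
r=57=111001 popcount=4 -> skip
r=58=111010 popcount=4 -> skip
r=59=111011 popcount=5 -> skip
r=60=111100 popcount=4 -> skip
r=61=111101 popcount=5 -> skip
r=62=111110 popcount=5 -> skip
r=63=111111 popcount=6 -> skip
r=64=1000000 popcount=1 -> skip
r=65=1000001 popcount=2 -> skip
r=66=1000010 popcount=2 -> skip
r=67=1000011 popcount=3 -> KEEP
r=68=1000100 popcount=2 -> skip
r=69=1000101 popcount=3 -> KEEP
r=70=1000110 popcount=3 -> KEEP
r=71=1000111 popcount=4 -> skip
r=72=1001000 popcount=2 -> skip
r=73=1001001 popcount=3 -> KEEP
r=74=1001010 popcount=3 -> KEEP
r=75=1001011 popcount=4 -> skip
r=76=1001100 popcount=3 -> KEEP
r=77=1001101 popcount=4 -> skip
r=78=1001110 popcount=4 -> skip
Kept rows: 44 49 50 52 56 67 69 70 73 74 76

Answer: 44 49 50 52 56 67 69 70 73 74 76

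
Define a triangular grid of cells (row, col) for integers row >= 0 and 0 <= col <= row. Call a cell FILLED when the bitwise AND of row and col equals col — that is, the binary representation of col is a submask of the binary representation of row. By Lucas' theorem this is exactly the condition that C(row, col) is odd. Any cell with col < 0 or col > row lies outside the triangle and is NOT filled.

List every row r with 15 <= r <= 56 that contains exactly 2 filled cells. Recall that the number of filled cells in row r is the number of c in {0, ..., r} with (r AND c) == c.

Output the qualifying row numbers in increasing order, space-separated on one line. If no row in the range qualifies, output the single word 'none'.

Row r has 2^popcount(r) filled cells, so we need popcount(r) = log2(2) = 1.
Scan r = 15..56 and keep those with exactly 1 one-bits:
r=15=1111 popcount=4 -> skip
r=16=10000 popcount=1 -> KEEP
r=17=10001 popcount=2 -> skip
r=18=10010 popcount=2 -> skip
r=19=10011 popcount=3 -> skip
r=20=10100 popcount=2 -> skip
r=21=10101 popcount=3 -> skip
r=22=10110 popcount=3 -> skip
r=23=10111 popcount=4 -> skip
r=24=11000 popcount=2 -> skip
r=25=11001 popcount=3 -> skip
r=26=11010 popcount=3 -> skip
r=27=11011 popcount=4 -> skip
r=28=11100 popcount=3 -> skip
r=29=11101 popcount=4 -> skip
r=30=11110 popcount=4 -> skip
r=31=11111 popcount=5 -> skip
r=32=100000 popcount=1 -> KEEP
r=33=100001 popcount=2 -> skip
r=34=100010 popcount=2 -> skip
r=35=100011 popcount=3 -> skip
r=36=100100 popcount=2 -> skip
r=37=100101 popcount=3 -> skip
r=38=100110 popcount=3 -> skip
r=39=100111 popcount=4 -> skip
r=40=101000 popcount=2 -> skip
r=41=101001 popcount=3 -> skip
r=42=101010 popcount=3 -> skip
r=43=101011 popcount=4 -> skip
r=44=101100 popcount=3 -> skip
r=45=101101 popcount=4 -> skip
r=46=101110 popcount=4 -> skip
r=47=101111 popcount=5 -> skip
r=48=110000 popcount=2 -> skip
r=49=110001 popcount=3 -> skip
r=50=110010 popcount=3 -> skip
r=51=110011 popcount=4 -> skip
r=52=110100 popcount=3 -> skip
r=53=110101 popcount=4 -> skip
r=54=110110 popcount=4 -> skip
r=55=110111 popcount=5 -> skip
r=56=111000 popcount=3 -> skip
Kept rows: 16 32

Answer: 16 32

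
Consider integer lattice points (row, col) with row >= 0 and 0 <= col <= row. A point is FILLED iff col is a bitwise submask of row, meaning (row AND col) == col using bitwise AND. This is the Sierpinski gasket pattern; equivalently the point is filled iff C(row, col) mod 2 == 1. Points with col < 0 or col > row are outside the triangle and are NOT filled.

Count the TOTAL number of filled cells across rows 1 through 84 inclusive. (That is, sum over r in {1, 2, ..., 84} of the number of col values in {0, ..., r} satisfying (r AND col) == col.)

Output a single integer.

Answer: 934

Derivation:
r1=1 pc1: +2 =2
r2=10 pc1: +2 =4
r3=11 pc2: +4 =8
r4=100 pc1: +2 =10
r5=101 pc2: +4 =14
r6=110 pc2: +4 =18
r7=111 pc3: +8 =26
r8=1000 pc1: +2 =28
r9=1001 pc2: +4 =32
r10=1010 pc2: +4 =36
r11=1011 pc3: +8 =44
r12=1100 pc2: +4 =48
r13=1101 pc3: +8 =56
r14=1110 pc3: +8 =64
r15=1111 pc4: +16 =80
r16=10000 pc1: +2 =82
r17=10001 pc2: +4 =86
r18=10010 pc2: +4 =90
r19=10011 pc3: +8 =98
r20=10100 pc2: +4 =102
r21=10101 pc3: +8 =110
r22=10110 pc3: +8 =118
r23=10111 pc4: +16 =134
r24=11000 pc2: +4 =138
r25=11001 pc3: +8 =146
r26=11010 pc3: +8 =154
r27=11011 pc4: +16 =170
r28=11100 pc3: +8 =178
r29=11101 pc4: +16 =194
r30=11110 pc4: +16 =210
r31=11111 pc5: +32 =242
r32=100000 pc1: +2 =244
r33=100001 pc2: +4 =248
r34=100010 pc2: +4 =252
r35=100011 pc3: +8 =260
r36=100100 pc2: +4 =264
r37=100101 pc3: +8 =272
r38=100110 pc3: +8 =280
r39=100111 pc4: +16 =296
r40=101000 pc2: +4 =300
r41=101001 pc3: +8 =308
r42=101010 pc3: +8 =316
r43=101011 pc4: +16 =332
r44=101100 pc3: +8 =340
r45=101101 pc4: +16 =356
r46=101110 pc4: +16 =372
r47=101111 pc5: +32 =404
r48=110000 pc2: +4 =408
r49=110001 pc3: +8 =416
r50=110010 pc3: +8 =424
r51=110011 pc4: +16 =440
r52=110100 pc3: +8 =448
r53=110101 pc4: +16 =464
r54=110110 pc4: +16 =480
r55=110111 pc5: +32 =512
r56=111000 pc3: +8 =520
r57=111001 pc4: +16 =536
r58=111010 pc4: +16 =552
r59=111011 pc5: +32 =584
r60=111100 pc4: +16 =600
r61=111101 pc5: +32 =632
r62=111110 pc5: +32 =664
r63=111111 pc6: +64 =728
r64=1000000 pc1: +2 =730
r65=1000001 pc2: +4 =734
r66=1000010 pc2: +4 =738
r67=1000011 pc3: +8 =746
r68=1000100 pc2: +4 =750
r69=1000101 pc3: +8 =758
r70=1000110 pc3: +8 =766
r71=1000111 pc4: +16 =782
r72=1001000 pc2: +4 =786
r73=1001001 pc3: +8 =794
r74=1001010 pc3: +8 =802
r75=1001011 pc4: +16 =818
r76=1001100 pc3: +8 =826
r77=1001101 pc4: +16 =842
r78=1001110 pc4: +16 =858
r79=1001111 pc5: +32 =890
r80=1010000 pc2: +4 =894
r81=1010001 pc3: +8 =902
r82=1010010 pc3: +8 =910
r83=1010011 pc4: +16 =926
r84=1010100 pc3: +8 =934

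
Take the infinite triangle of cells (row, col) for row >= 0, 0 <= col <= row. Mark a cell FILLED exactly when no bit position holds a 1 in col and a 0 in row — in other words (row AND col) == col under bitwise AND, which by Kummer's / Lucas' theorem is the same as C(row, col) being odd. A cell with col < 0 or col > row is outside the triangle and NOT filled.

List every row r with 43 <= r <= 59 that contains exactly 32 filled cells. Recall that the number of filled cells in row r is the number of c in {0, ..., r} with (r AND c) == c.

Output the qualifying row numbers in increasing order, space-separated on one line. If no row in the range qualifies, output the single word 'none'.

Answer: 47 55 59

Derivation:
Row r has 2^popcount(r) filled cells, so we need popcount(r) = log2(32) = 5.
Scan r = 43..59 and keep those with exactly 5 one-bits:
r=43=101011 popcount=4 -> skip
r=44=101100 popcount=3 -> skip
r=45=101101 popcount=4 -> skip
r=46=101110 popcount=4 -> skip
r=47=101111 popcount=5 -> KEEP
r=48=110000 popcount=2 -> skip
r=49=110001 popcount=3 -> skip
r=50=110010 popcount=3 -> skip
r=51=110011 popcount=4 -> skip
r=52=110100 popcount=3 -> skip
r=53=110101 popcount=4 -> skip
r=54=110110 popcount=4 -> skip
r=55=110111 popcount=5 -> KEEP
r=56=111000 popcount=3 -> skip
r=57=111001 popcount=4 -> skip
r=58=111010 popcount=4 -> skip
r=59=111011 popcount=5 -> KEEP
Kept rows: 47 55 59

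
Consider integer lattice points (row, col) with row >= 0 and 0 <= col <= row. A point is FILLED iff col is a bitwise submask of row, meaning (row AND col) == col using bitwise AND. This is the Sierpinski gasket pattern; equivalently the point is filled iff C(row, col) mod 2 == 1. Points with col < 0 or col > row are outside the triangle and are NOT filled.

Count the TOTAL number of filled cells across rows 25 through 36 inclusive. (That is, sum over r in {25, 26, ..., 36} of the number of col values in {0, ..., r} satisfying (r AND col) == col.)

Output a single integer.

Answer: 126

Derivation:
r25=11001 pc3: +8 =8
r26=11010 pc3: +8 =16
r27=11011 pc4: +16 =32
r28=11100 pc3: +8 =40
r29=11101 pc4: +16 =56
r30=11110 pc4: +16 =72
r31=11111 pc5: +32 =104
r32=100000 pc1: +2 =106
r33=100001 pc2: +4 =110
r34=100010 pc2: +4 =114
r35=100011 pc3: +8 =122
r36=100100 pc2: +4 =126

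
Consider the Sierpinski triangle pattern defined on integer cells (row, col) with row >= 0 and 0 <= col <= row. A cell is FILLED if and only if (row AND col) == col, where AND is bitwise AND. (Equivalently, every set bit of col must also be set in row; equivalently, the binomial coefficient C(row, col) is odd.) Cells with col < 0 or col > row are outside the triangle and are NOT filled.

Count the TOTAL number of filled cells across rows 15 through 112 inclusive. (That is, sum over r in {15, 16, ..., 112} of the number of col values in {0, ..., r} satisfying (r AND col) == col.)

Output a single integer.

Answer: 1482

Derivation:
r15=1111 pc4: +16 =16
r16=10000 pc1: +2 =18
r17=10001 pc2: +4 =22
r18=10010 pc2: +4 =26
r19=10011 pc3: +8 =34
r20=10100 pc2: +4 =38
r21=10101 pc3: +8 =46
r22=10110 pc3: +8 =54
r23=10111 pc4: +16 =70
r24=11000 pc2: +4 =74
r25=11001 pc3: +8 =82
r26=11010 pc3: +8 =90
r27=11011 pc4: +16 =106
r28=11100 pc3: +8 =114
r29=11101 pc4: +16 =130
r30=11110 pc4: +16 =146
r31=11111 pc5: +32 =178
r32=100000 pc1: +2 =180
r33=100001 pc2: +4 =184
r34=100010 pc2: +4 =188
r35=100011 pc3: +8 =196
r36=100100 pc2: +4 =200
r37=100101 pc3: +8 =208
r38=100110 pc3: +8 =216
r39=100111 pc4: +16 =232
r40=101000 pc2: +4 =236
r41=101001 pc3: +8 =244
r42=101010 pc3: +8 =252
r43=101011 pc4: +16 =268
r44=101100 pc3: +8 =276
r45=101101 pc4: +16 =292
r46=101110 pc4: +16 =308
r47=101111 pc5: +32 =340
r48=110000 pc2: +4 =344
r49=110001 pc3: +8 =352
r50=110010 pc3: +8 =360
r51=110011 pc4: +16 =376
r52=110100 pc3: +8 =384
r53=110101 pc4: +16 =400
r54=110110 pc4: +16 =416
r55=110111 pc5: +32 =448
r56=111000 pc3: +8 =456
r57=111001 pc4: +16 =472
r58=111010 pc4: +16 =488
r59=111011 pc5: +32 =520
r60=111100 pc4: +16 =536
r61=111101 pc5: +32 =568
r62=111110 pc5: +32 =600
r63=111111 pc6: +64 =664
r64=1000000 pc1: +2 =666
r65=1000001 pc2: +4 =670
r66=1000010 pc2: +4 =674
r67=1000011 pc3: +8 =682
r68=1000100 pc2: +4 =686
r69=1000101 pc3: +8 =694
r70=1000110 pc3: +8 =702
r71=1000111 pc4: +16 =718
r72=1001000 pc2: +4 =722
r73=1001001 pc3: +8 =730
r74=1001010 pc3: +8 =738
r75=1001011 pc4: +16 =754
r76=1001100 pc3: +8 =762
r77=1001101 pc4: +16 =778
r78=1001110 pc4: +16 =794
r79=1001111 pc5: +32 =826
r80=1010000 pc2: +4 =830
r81=1010001 pc3: +8 =838
r82=1010010 pc3: +8 =846
r83=1010011 pc4: +16 =862
r84=1010100 pc3: +8 =870
r85=1010101 pc4: +16 =886
r86=1010110 pc4: +16 =902
r87=1010111 pc5: +32 =934
r88=1011000 pc3: +8 =942
r89=1011001 pc4: +16 =958
r90=1011010 pc4: +16 =974
r91=1011011 pc5: +32 =1006
r92=1011100 pc4: +16 =1022
r93=1011101 pc5: +32 =1054
r94=1011110 pc5: +32 =1086
r95=1011111 pc6: +64 =1150
r96=1100000 pc2: +4 =1154
r97=1100001 pc3: +8 =1162
r98=1100010 pc3: +8 =1170
r99=1100011 pc4: +16 =1186
r100=1100100 pc3: +8 =1194
r101=1100101 pc4: +16 =1210
r102=1100110 pc4: +16 =1226
r103=1100111 pc5: +32 =1258
r104=1101000 pc3: +8 =1266
r105=1101001 pc4: +16 =1282
r106=1101010 pc4: +16 =1298
r107=1101011 pc5: +32 =1330
r108=1101100 pc4: +16 =1346
r109=1101101 pc5: +32 =1378
r110=1101110 pc5: +32 =1410
r111=1101111 pc6: +64 =1474
r112=1110000 pc3: +8 =1482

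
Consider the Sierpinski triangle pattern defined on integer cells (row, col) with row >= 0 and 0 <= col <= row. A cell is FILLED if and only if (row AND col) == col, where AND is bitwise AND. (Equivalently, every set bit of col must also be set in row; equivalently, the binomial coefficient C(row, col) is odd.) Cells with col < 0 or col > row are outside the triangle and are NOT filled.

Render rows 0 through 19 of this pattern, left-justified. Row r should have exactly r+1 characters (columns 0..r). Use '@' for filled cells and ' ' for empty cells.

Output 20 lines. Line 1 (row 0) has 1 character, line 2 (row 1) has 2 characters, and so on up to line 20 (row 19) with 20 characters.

Answer: @
@@
@ @
@@@@
@   @
@@  @@
@ @ @ @
@@@@@@@@
@       @
@@      @@
@ @     @ @
@@@@    @@@@
@   @   @   @
@@  @@  @@  @@
@ @ @ @ @ @ @ @
@@@@@@@@@@@@@@@@
@               @
@@              @@
@ @             @ @
@@@@            @@@@

Derivation:
r0=0: @
r1=1: @@
r2=10: @ @
r3=11: @@@@
r4=100: @   @
r5=101: @@  @@
r6=110: @ @ @ @
r7=111: @@@@@@@@
r8=1000: @       @
r9=1001: @@      @@
r10=1010: @ @     @ @
r11=1011: @@@@    @@@@
r12=1100: @   @   @   @
r13=1101: @@  @@  @@  @@
r14=1110: @ @ @ @ @ @ @ @
r15=1111: @@@@@@@@@@@@@@@@
r16=10000: @               @
r17=10001: @@              @@
r18=10010: @ @             @ @
r19=10011: @@@@            @@@@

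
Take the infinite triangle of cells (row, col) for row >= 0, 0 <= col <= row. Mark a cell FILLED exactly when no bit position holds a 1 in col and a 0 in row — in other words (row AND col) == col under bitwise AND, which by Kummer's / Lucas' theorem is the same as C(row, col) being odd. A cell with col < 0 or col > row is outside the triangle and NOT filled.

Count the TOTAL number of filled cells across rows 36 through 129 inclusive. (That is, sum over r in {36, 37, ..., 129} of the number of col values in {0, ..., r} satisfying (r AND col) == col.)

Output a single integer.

Answer: 1932

Derivation:
r36=100100 pc2: +4 =4
r37=100101 pc3: +8 =12
r38=100110 pc3: +8 =20
r39=100111 pc4: +16 =36
r40=101000 pc2: +4 =40
r41=101001 pc3: +8 =48
r42=101010 pc3: +8 =56
r43=101011 pc4: +16 =72
r44=101100 pc3: +8 =80
r45=101101 pc4: +16 =96
r46=101110 pc4: +16 =112
r47=101111 pc5: +32 =144
r48=110000 pc2: +4 =148
r49=110001 pc3: +8 =156
r50=110010 pc3: +8 =164
r51=110011 pc4: +16 =180
r52=110100 pc3: +8 =188
r53=110101 pc4: +16 =204
r54=110110 pc4: +16 =220
r55=110111 pc5: +32 =252
r56=111000 pc3: +8 =260
r57=111001 pc4: +16 =276
r58=111010 pc4: +16 =292
r59=111011 pc5: +32 =324
r60=111100 pc4: +16 =340
r61=111101 pc5: +32 =372
r62=111110 pc5: +32 =404
r63=111111 pc6: +64 =468
r64=1000000 pc1: +2 =470
r65=1000001 pc2: +4 =474
r66=1000010 pc2: +4 =478
r67=1000011 pc3: +8 =486
r68=1000100 pc2: +4 =490
r69=1000101 pc3: +8 =498
r70=1000110 pc3: +8 =506
r71=1000111 pc4: +16 =522
r72=1001000 pc2: +4 =526
r73=1001001 pc3: +8 =534
r74=1001010 pc3: +8 =542
r75=1001011 pc4: +16 =558
r76=1001100 pc3: +8 =566
r77=1001101 pc4: +16 =582
r78=1001110 pc4: +16 =598
r79=1001111 pc5: +32 =630
r80=1010000 pc2: +4 =634
r81=1010001 pc3: +8 =642
r82=1010010 pc3: +8 =650
r83=1010011 pc4: +16 =666
r84=1010100 pc3: +8 =674
r85=1010101 pc4: +16 =690
r86=1010110 pc4: +16 =706
r87=1010111 pc5: +32 =738
r88=1011000 pc3: +8 =746
r89=1011001 pc4: +16 =762
r90=1011010 pc4: +16 =778
r91=1011011 pc5: +32 =810
r92=1011100 pc4: +16 =826
r93=1011101 pc5: +32 =858
r94=1011110 pc5: +32 =890
r95=1011111 pc6: +64 =954
r96=1100000 pc2: +4 =958
r97=1100001 pc3: +8 =966
r98=1100010 pc3: +8 =974
r99=1100011 pc4: +16 =990
r100=1100100 pc3: +8 =998
r101=1100101 pc4: +16 =1014
r102=1100110 pc4: +16 =1030
r103=1100111 pc5: +32 =1062
r104=1101000 pc3: +8 =1070
r105=1101001 pc4: +16 =1086
r106=1101010 pc4: +16 =1102
r107=1101011 pc5: +32 =1134
r108=1101100 pc4: +16 =1150
r109=1101101 pc5: +32 =1182
r110=1101110 pc5: +32 =1214
r111=1101111 pc6: +64 =1278
r112=1110000 pc3: +8 =1286
r113=1110001 pc4: +16 =1302
r114=1110010 pc4: +16 =1318
r115=1110011 pc5: +32 =1350
r116=1110100 pc4: +16 =1366
r117=1110101 pc5: +32 =1398
r118=1110110 pc5: +32 =1430
r119=1110111 pc6: +64 =1494
r120=1111000 pc4: +16 =1510
r121=1111001 pc5: +32 =1542
r122=1111010 pc5: +32 =1574
r123=1111011 pc6: +64 =1638
r124=1111100 pc5: +32 =1670
r125=1111101 pc6: +64 =1734
r126=1111110 pc6: +64 =1798
r127=1111111 pc7: +128 =1926
r128=10000000 pc1: +2 =1928
r129=10000001 pc2: +4 =1932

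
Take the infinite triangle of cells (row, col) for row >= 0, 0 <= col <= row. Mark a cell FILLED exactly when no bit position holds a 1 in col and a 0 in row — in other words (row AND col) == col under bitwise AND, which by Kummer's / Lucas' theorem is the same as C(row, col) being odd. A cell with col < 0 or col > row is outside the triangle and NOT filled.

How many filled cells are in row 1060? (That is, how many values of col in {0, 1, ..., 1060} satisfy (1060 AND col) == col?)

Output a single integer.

1060 in binary = 10000100100
popcount(1060) = number of 1-bits in 10000100100 = 3
A col c satisfies (1060 AND c) == c iff every set bit of c is also set in 1060; each of the 3 set bits of 1060 can independently be on or off in c.
count = 2^3 = 8

Answer: 8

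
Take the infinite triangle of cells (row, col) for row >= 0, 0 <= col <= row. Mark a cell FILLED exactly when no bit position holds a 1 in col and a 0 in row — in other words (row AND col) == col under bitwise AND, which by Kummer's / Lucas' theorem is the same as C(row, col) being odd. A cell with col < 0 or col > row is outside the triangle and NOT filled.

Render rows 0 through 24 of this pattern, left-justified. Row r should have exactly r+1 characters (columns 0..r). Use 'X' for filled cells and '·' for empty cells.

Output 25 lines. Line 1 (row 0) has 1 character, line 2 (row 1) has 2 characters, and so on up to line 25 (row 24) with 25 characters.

Answer: X
XX
X·X
XXXX
X···X
XX··XX
X·X·X·X
XXXXXXXX
X·······X
XX······XX
X·X·····X·X
XXXX····XXXX
X···X···X···X
XX··XX··XX··XX
X·X·X·X·X·X·X·X
XXXXXXXXXXXXXXXX
X···············X
XX··············XX
X·X·············X·X
XXXX············XXXX
X···X···········X···X
XX··XX··········XX··XX
X·X·X·X·········X·X·X·X
XXXXXXXX········XXXXXXXX
X·······X·······X·······X

Derivation:
r0=0: X
r1=1: XX
r2=10: X·X
r3=11: XXXX
r4=100: X···X
r5=101: XX··XX
r6=110: X·X·X·X
r7=111: XXXXXXXX
r8=1000: X·······X
r9=1001: XX······XX
r10=1010: X·X·····X·X
r11=1011: XXXX····XXXX
r12=1100: X···X···X···X
r13=1101: XX··XX··XX··XX
r14=1110: X·X·X·X·X·X·X·X
r15=1111: XXXXXXXXXXXXXXXX
r16=10000: X···············X
r17=10001: XX··············XX
r18=10010: X·X·············X·X
r19=10011: XXXX············XXXX
r20=10100: X···X···········X···X
r21=10101: XX··XX··········XX··XX
r22=10110: X·X·X·X·········X·X·X·X
r23=10111: XXXXXXXX········XXXXXXXX
r24=11000: X·······X·······X·······X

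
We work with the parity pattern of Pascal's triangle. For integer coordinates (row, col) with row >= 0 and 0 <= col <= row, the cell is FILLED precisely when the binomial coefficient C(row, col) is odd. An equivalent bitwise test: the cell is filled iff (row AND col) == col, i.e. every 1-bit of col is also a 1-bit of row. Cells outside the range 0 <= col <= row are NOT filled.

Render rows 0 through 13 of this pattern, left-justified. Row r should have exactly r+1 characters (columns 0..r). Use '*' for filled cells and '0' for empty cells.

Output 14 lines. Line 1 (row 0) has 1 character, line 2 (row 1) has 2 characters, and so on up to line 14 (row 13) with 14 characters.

r0=0: *
r1=1: **
r2=10: *0*
r3=11: ****
r4=100: *000*
r5=101: **00**
r6=110: *0*0*0*
r7=111: ********
r8=1000: *0000000*
r9=1001: **000000**
r10=1010: *0*00000*0*
r11=1011: ****0000****
r12=1100: *000*000*000*
r13=1101: **00**00**00**

Answer: *
**
*0*
****
*000*
**00**
*0*0*0*
********
*0000000*
**000000**
*0*00000*0*
****0000****
*000*000*000*
**00**00**00**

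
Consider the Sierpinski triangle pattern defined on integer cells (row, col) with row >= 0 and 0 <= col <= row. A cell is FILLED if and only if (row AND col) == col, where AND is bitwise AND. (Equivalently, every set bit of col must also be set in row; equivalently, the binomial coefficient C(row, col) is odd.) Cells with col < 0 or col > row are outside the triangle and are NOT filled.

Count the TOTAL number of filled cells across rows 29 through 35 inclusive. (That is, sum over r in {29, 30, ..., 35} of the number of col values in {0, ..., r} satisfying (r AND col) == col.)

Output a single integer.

Answer: 82

Derivation:
r29=11101 pc4: +16 =16
r30=11110 pc4: +16 =32
r31=11111 pc5: +32 =64
r32=100000 pc1: +2 =66
r33=100001 pc2: +4 =70
r34=100010 pc2: +4 =74
r35=100011 pc3: +8 =82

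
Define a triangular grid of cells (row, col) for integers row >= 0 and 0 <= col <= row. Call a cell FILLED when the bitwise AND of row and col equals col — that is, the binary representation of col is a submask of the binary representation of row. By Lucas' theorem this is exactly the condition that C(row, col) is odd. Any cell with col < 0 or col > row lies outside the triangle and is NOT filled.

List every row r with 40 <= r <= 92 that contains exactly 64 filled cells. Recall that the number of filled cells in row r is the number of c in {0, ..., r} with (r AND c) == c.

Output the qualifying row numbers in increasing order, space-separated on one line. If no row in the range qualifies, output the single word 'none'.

Row r has 2^popcount(r) filled cells, so we need popcount(r) = log2(64) = 6.
Scan r = 40..92 and keep those with exactly 6 one-bits:
r=40=101000 popcount=2 -> skip
r=41=101001 popcount=3 -> skip
r=42=101010 popcount=3 -> skip
r=43=101011 popcount=4 -> skip
r=44=101100 popcount=3 -> skip
r=45=101101 popcount=4 -> skip
r=46=101110 popcount=4 -> skip
r=47=101111 popcount=5 -> skip
r=48=110000 popcount=2 -> skip
r=49=110001 popcount=3 -> skip
r=50=110010 popcount=3 -> skip
r=51=110011 popcount=4 -> skip
r=52=110100 popcount=3 -> skip
r=53=110101 popcount=4 -> skip
r=54=110110 popcount=4 -> skip
r=55=110111 popcount=5 -> skip
r=56=111000 popcount=3 -> skip
r=57=111001 popcount=4 -> skip
r=58=111010 popcount=4 -> skip
r=59=111011 popcount=5 -> skip
r=60=111100 popcount=4 -> skip
r=61=111101 popcount=5 -> skip
r=62=111110 popcount=5 -> skip
r=63=111111 popcount=6 -> KEEP
r=64=1000000 popcount=1 -> skip
r=65=1000001 popcount=2 -> skip
r=66=1000010 popcount=2 -> skip
r=67=1000011 popcount=3 -> skip
r=68=1000100 popcount=2 -> skip
r=69=1000101 popcount=3 -> skip
r=70=1000110 popcount=3 -> skip
r=71=1000111 popcount=4 -> skip
r=72=1001000 popcount=2 -> skip
r=73=1001001 popcount=3 -> skip
r=74=1001010 popcount=3 -> skip
r=75=1001011 popcount=4 -> skip
r=76=1001100 popcount=3 -> skip
r=77=1001101 popcount=4 -> skip
r=78=1001110 popcount=4 -> skip
r=79=1001111 popcount=5 -> skip
r=80=1010000 popcount=2 -> skip
r=81=1010001 popcount=3 -> skip
r=82=1010010 popcount=3 -> skip
r=83=1010011 popcount=4 -> skip
r=84=1010100 popcount=3 -> skip
r=85=1010101 popcount=4 -> skip
r=86=1010110 popcount=4 -> skip
r=87=1010111 popcount=5 -> skip
r=88=1011000 popcount=3 -> skip
r=89=1011001 popcount=4 -> skip
r=90=1011010 popcount=4 -> skip
r=91=1011011 popcount=5 -> skip
r=92=1011100 popcount=4 -> skip
Kept rows: 63

Answer: 63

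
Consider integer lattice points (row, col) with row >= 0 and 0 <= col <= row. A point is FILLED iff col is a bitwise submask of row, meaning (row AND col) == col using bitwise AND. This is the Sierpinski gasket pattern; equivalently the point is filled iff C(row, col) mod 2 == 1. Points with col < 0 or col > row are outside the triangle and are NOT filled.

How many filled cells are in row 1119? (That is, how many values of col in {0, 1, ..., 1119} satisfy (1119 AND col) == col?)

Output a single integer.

1119 in binary = 10001011111
popcount(1119) = number of 1-bits in 10001011111 = 7
A col c satisfies (1119 AND c) == c iff every set bit of c is also set in 1119; each of the 7 set bits of 1119 can independently be on or off in c.
count = 2^7 = 128

Answer: 128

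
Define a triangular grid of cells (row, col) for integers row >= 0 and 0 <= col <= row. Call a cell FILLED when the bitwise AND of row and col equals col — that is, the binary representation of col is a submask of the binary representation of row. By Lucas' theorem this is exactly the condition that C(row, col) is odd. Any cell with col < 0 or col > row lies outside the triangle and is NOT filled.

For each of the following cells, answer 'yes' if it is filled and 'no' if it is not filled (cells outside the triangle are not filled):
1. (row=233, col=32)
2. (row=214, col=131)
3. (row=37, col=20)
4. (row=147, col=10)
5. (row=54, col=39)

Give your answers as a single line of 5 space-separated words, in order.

Answer: yes no no no no

Derivation:
(233,32): row=0b11101001, col=0b100000, row AND col = 0b100000 = 32; 32 == 32 -> filled
(214,131): row=0b11010110, col=0b10000011, row AND col = 0b10000010 = 130; 130 != 131 -> empty
(37,20): row=0b100101, col=0b10100, row AND col = 0b100 = 4; 4 != 20 -> empty
(147,10): row=0b10010011, col=0b1010, row AND col = 0b10 = 2; 2 != 10 -> empty
(54,39): row=0b110110, col=0b100111, row AND col = 0b100110 = 38; 38 != 39 -> empty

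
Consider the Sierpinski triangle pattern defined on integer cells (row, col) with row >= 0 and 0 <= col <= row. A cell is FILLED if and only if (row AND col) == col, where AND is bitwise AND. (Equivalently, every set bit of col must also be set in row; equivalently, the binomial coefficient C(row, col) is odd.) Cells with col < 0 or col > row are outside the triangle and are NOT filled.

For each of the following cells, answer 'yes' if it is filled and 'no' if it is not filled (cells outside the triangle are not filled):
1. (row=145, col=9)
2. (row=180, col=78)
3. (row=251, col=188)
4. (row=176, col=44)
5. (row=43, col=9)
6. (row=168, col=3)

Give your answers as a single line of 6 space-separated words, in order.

(145,9): row=0b10010001, col=0b1001, row AND col = 0b1 = 1; 1 != 9 -> empty
(180,78): row=0b10110100, col=0b1001110, row AND col = 0b100 = 4; 4 != 78 -> empty
(251,188): row=0b11111011, col=0b10111100, row AND col = 0b10111000 = 184; 184 != 188 -> empty
(176,44): row=0b10110000, col=0b101100, row AND col = 0b100000 = 32; 32 != 44 -> empty
(43,9): row=0b101011, col=0b1001, row AND col = 0b1001 = 9; 9 == 9 -> filled
(168,3): row=0b10101000, col=0b11, row AND col = 0b0 = 0; 0 != 3 -> empty

Answer: no no no no yes no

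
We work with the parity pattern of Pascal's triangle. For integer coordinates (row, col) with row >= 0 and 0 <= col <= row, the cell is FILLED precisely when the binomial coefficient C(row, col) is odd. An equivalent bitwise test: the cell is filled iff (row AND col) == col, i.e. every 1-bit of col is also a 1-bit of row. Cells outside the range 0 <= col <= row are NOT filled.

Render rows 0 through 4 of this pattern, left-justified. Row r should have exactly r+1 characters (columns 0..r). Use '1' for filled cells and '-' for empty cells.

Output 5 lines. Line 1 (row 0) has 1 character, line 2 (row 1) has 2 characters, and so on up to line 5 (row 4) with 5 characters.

Answer: 1
11
1-1
1111
1---1

Derivation:
r0=0: 1
r1=1: 11
r2=10: 1-1
r3=11: 1111
r4=100: 1---1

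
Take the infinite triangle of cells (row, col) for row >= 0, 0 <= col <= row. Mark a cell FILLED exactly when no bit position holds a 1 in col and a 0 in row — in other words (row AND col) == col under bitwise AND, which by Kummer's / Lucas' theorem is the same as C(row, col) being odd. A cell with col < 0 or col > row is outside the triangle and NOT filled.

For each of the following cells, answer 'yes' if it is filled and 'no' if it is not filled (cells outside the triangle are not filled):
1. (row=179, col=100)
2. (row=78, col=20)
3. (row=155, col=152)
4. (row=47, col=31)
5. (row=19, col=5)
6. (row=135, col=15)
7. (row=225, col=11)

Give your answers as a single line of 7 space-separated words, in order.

Answer: no no yes no no no no

Derivation:
(179,100): row=0b10110011, col=0b1100100, row AND col = 0b100000 = 32; 32 != 100 -> empty
(78,20): row=0b1001110, col=0b10100, row AND col = 0b100 = 4; 4 != 20 -> empty
(155,152): row=0b10011011, col=0b10011000, row AND col = 0b10011000 = 152; 152 == 152 -> filled
(47,31): row=0b101111, col=0b11111, row AND col = 0b1111 = 15; 15 != 31 -> empty
(19,5): row=0b10011, col=0b101, row AND col = 0b1 = 1; 1 != 5 -> empty
(135,15): row=0b10000111, col=0b1111, row AND col = 0b111 = 7; 7 != 15 -> empty
(225,11): row=0b11100001, col=0b1011, row AND col = 0b1 = 1; 1 != 11 -> empty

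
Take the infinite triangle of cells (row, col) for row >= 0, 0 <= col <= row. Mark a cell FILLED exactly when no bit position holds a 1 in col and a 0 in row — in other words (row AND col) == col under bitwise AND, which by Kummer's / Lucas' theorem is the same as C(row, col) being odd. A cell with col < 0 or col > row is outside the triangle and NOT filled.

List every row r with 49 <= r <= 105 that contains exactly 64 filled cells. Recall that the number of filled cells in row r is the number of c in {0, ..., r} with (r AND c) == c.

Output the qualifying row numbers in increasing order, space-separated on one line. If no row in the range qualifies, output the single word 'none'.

Answer: 63 95

Derivation:
Row r has 2^popcount(r) filled cells, so we need popcount(r) = log2(64) = 6.
Scan r = 49..105 and keep those with exactly 6 one-bits:
r=49=110001 popcount=3 -> skip
r=50=110010 popcount=3 -> skip
r=51=110011 popcount=4 -> skip
r=52=110100 popcount=3 -> skip
r=53=110101 popcount=4 -> skip
r=54=110110 popcount=4 -> skip
r=55=110111 popcount=5 -> skip
r=56=111000 popcount=3 -> skip
r=57=111001 popcount=4 -> skip
r=58=111010 popcount=4 -> skip
r=59=111011 popcount=5 -> skip
r=60=111100 popcount=4 -> skip
r=61=111101 popcount=5 -> skip
r=62=111110 popcount=5 -> skip
r=63=111111 popcount=6 -> KEEP
r=64=1000000 popcount=1 -> skip
r=65=1000001 popcount=2 -> skip
r=66=1000010 popcount=2 -> skip
r=67=1000011 popcount=3 -> skip
r=68=1000100 popcount=2 -> skip
r=69=1000101 popcount=3 -> skip
r=70=1000110 popcount=3 -> skip
r=71=1000111 popcount=4 -> skip
r=72=1001000 popcount=2 -> skip
r=73=1001001 popcount=3 -> skip
r=74=1001010 popcount=3 -> skip
r=75=1001011 popcount=4 -> skip
r=76=1001100 popcount=3 -> skip
r=77=1001101 popcount=4 -> skip
r=78=1001110 popcount=4 -> skip
r=79=1001111 popcount=5 -> skip
r=80=1010000 popcount=2 -> skip
r=81=1010001 popcount=3 -> skip
r=82=1010010 popcount=3 -> skip
r=83=1010011 popcount=4 -> skip
r=84=1010100 popcount=3 -> skip
r=85=1010101 popcount=4 -> skip
r=86=1010110 popcount=4 -> skip
r=87=1010111 popcount=5 -> skip
r=88=1011000 popcount=3 -> skip
r=89=1011001 popcount=4 -> skip
r=90=1011010 popcount=4 -> skip
r=91=1011011 popcount=5 -> skip
r=92=1011100 popcount=4 -> skip
r=93=1011101 popcount=5 -> skip
r=94=1011110 popcount=5 -> skip
r=95=1011111 popcount=6 -> KEEP
r=96=1100000 popcount=2 -> skip
r=97=1100001 popcount=3 -> skip
r=98=1100010 popcount=3 -> skip
r=99=1100011 popcount=4 -> skip
r=100=1100100 popcount=3 -> skip
r=101=1100101 popcount=4 -> skip
r=102=1100110 popcount=4 -> skip
r=103=1100111 popcount=5 -> skip
r=104=1101000 popcount=3 -> skip
r=105=1101001 popcount=4 -> skip
Kept rows: 63 95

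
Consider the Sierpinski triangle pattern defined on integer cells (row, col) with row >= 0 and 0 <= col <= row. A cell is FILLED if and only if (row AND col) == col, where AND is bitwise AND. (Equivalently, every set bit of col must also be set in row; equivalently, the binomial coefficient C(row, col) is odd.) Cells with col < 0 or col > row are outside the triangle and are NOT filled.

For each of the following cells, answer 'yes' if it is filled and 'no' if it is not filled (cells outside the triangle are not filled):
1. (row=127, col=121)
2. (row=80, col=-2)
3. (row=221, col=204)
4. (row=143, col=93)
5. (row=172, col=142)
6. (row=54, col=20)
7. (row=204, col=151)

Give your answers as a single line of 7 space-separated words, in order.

(127,121): row=0b1111111, col=0b1111001, row AND col = 0b1111001 = 121; 121 == 121 -> filled
(80,-2): col outside [0, 80] -> not filled
(221,204): row=0b11011101, col=0b11001100, row AND col = 0b11001100 = 204; 204 == 204 -> filled
(143,93): row=0b10001111, col=0b1011101, row AND col = 0b1101 = 13; 13 != 93 -> empty
(172,142): row=0b10101100, col=0b10001110, row AND col = 0b10001100 = 140; 140 != 142 -> empty
(54,20): row=0b110110, col=0b10100, row AND col = 0b10100 = 20; 20 == 20 -> filled
(204,151): row=0b11001100, col=0b10010111, row AND col = 0b10000100 = 132; 132 != 151 -> empty

Answer: yes no yes no no yes no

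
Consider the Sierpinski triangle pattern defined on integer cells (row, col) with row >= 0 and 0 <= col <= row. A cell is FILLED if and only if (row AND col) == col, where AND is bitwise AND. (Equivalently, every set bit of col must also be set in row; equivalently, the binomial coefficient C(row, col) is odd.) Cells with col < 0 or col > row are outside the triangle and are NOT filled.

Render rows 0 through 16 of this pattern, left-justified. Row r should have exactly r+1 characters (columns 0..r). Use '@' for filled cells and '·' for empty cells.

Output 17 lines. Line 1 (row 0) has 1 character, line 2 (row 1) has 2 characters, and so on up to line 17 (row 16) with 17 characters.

Answer: @
@@
@·@
@@@@
@···@
@@··@@
@·@·@·@
@@@@@@@@
@·······@
@@······@@
@·@·····@·@
@@@@····@@@@
@···@···@···@
@@··@@··@@··@@
@·@·@·@·@·@·@·@
@@@@@@@@@@@@@@@@
@···············@

Derivation:
r0=0: @
r1=1: @@
r2=10: @·@
r3=11: @@@@
r4=100: @···@
r5=101: @@··@@
r6=110: @·@·@·@
r7=111: @@@@@@@@
r8=1000: @·······@
r9=1001: @@······@@
r10=1010: @·@·····@·@
r11=1011: @@@@····@@@@
r12=1100: @···@···@···@
r13=1101: @@··@@··@@··@@
r14=1110: @·@·@·@·@·@·@·@
r15=1111: @@@@@@@@@@@@@@@@
r16=10000: @···············@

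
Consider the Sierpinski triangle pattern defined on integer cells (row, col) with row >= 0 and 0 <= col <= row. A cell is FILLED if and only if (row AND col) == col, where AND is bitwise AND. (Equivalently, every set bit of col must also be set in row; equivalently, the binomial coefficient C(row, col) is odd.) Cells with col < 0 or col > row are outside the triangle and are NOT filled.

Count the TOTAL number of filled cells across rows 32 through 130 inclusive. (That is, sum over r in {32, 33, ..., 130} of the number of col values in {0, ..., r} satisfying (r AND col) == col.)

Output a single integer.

Answer: 1954

Derivation:
r32=100000 pc1: +2 =2
r33=100001 pc2: +4 =6
r34=100010 pc2: +4 =10
r35=100011 pc3: +8 =18
r36=100100 pc2: +4 =22
r37=100101 pc3: +8 =30
r38=100110 pc3: +8 =38
r39=100111 pc4: +16 =54
r40=101000 pc2: +4 =58
r41=101001 pc3: +8 =66
r42=101010 pc3: +8 =74
r43=101011 pc4: +16 =90
r44=101100 pc3: +8 =98
r45=101101 pc4: +16 =114
r46=101110 pc4: +16 =130
r47=101111 pc5: +32 =162
r48=110000 pc2: +4 =166
r49=110001 pc3: +8 =174
r50=110010 pc3: +8 =182
r51=110011 pc4: +16 =198
r52=110100 pc3: +8 =206
r53=110101 pc4: +16 =222
r54=110110 pc4: +16 =238
r55=110111 pc5: +32 =270
r56=111000 pc3: +8 =278
r57=111001 pc4: +16 =294
r58=111010 pc4: +16 =310
r59=111011 pc5: +32 =342
r60=111100 pc4: +16 =358
r61=111101 pc5: +32 =390
r62=111110 pc5: +32 =422
r63=111111 pc6: +64 =486
r64=1000000 pc1: +2 =488
r65=1000001 pc2: +4 =492
r66=1000010 pc2: +4 =496
r67=1000011 pc3: +8 =504
r68=1000100 pc2: +4 =508
r69=1000101 pc3: +8 =516
r70=1000110 pc3: +8 =524
r71=1000111 pc4: +16 =540
r72=1001000 pc2: +4 =544
r73=1001001 pc3: +8 =552
r74=1001010 pc3: +8 =560
r75=1001011 pc4: +16 =576
r76=1001100 pc3: +8 =584
r77=1001101 pc4: +16 =600
r78=1001110 pc4: +16 =616
r79=1001111 pc5: +32 =648
r80=1010000 pc2: +4 =652
r81=1010001 pc3: +8 =660
r82=1010010 pc3: +8 =668
r83=1010011 pc4: +16 =684
r84=1010100 pc3: +8 =692
r85=1010101 pc4: +16 =708
r86=1010110 pc4: +16 =724
r87=1010111 pc5: +32 =756
r88=1011000 pc3: +8 =764
r89=1011001 pc4: +16 =780
r90=1011010 pc4: +16 =796
r91=1011011 pc5: +32 =828
r92=1011100 pc4: +16 =844
r93=1011101 pc5: +32 =876
r94=1011110 pc5: +32 =908
r95=1011111 pc6: +64 =972
r96=1100000 pc2: +4 =976
r97=1100001 pc3: +8 =984
r98=1100010 pc3: +8 =992
r99=1100011 pc4: +16 =1008
r100=1100100 pc3: +8 =1016
r101=1100101 pc4: +16 =1032
r102=1100110 pc4: +16 =1048
r103=1100111 pc5: +32 =1080
r104=1101000 pc3: +8 =1088
r105=1101001 pc4: +16 =1104
r106=1101010 pc4: +16 =1120
r107=1101011 pc5: +32 =1152
r108=1101100 pc4: +16 =1168
r109=1101101 pc5: +32 =1200
r110=1101110 pc5: +32 =1232
r111=1101111 pc6: +64 =1296
r112=1110000 pc3: +8 =1304
r113=1110001 pc4: +16 =1320
r114=1110010 pc4: +16 =1336
r115=1110011 pc5: +32 =1368
r116=1110100 pc4: +16 =1384
r117=1110101 pc5: +32 =1416
r118=1110110 pc5: +32 =1448
r119=1110111 pc6: +64 =1512
r120=1111000 pc4: +16 =1528
r121=1111001 pc5: +32 =1560
r122=1111010 pc5: +32 =1592
r123=1111011 pc6: +64 =1656
r124=1111100 pc5: +32 =1688
r125=1111101 pc6: +64 =1752
r126=1111110 pc6: +64 =1816
r127=1111111 pc7: +128 =1944
r128=10000000 pc1: +2 =1946
r129=10000001 pc2: +4 =1950
r130=10000010 pc2: +4 =1954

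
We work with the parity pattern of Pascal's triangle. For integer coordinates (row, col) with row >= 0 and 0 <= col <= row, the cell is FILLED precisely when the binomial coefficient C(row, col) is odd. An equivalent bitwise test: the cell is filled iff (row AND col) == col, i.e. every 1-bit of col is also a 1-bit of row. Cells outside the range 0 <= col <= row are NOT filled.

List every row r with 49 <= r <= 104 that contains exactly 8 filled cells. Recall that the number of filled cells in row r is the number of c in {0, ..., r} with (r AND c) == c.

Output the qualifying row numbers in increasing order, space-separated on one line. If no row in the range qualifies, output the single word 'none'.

Row r has 2^popcount(r) filled cells, so we need popcount(r) = log2(8) = 3.
Scan r = 49..104 and keep those with exactly 3 one-bits:
r=49=110001 popcount=3 -> KEEP
r=50=110010 popcount=3 -> KEEP
r=51=110011 popcount=4 -> skip
r=52=110100 popcount=3 -> KEEP
r=53=110101 popcount=4 -> skip
r=54=110110 popcount=4 -> skip
r=55=110111 popcount=5 -> skip
r=56=111000 popcount=3 -> KEEP
r=57=111001 popcount=4 -> skip
r=58=111010 popcount=4 -> skip
r=59=111011 popcount=5 -> skip
r=60=111100 popcount=4 -> skip
r=61=111101 popcount=5 -> skip
r=62=111110 popcount=5 -> skip
r=63=111111 popcount=6 -> skip
r=64=1000000 popcount=1 -> skip
r=65=1000001 popcount=2 -> skip
r=66=1000010 popcount=2 -> skip
r=67=1000011 popcount=3 -> KEEP
r=68=1000100 popcount=2 -> skip
r=69=1000101 popcount=3 -> KEEP
r=70=1000110 popcount=3 -> KEEP
r=71=1000111 popcount=4 -> skip
r=72=1001000 popcount=2 -> skip
r=73=1001001 popcount=3 -> KEEP
r=74=1001010 popcount=3 -> KEEP
r=75=1001011 popcount=4 -> skip
r=76=1001100 popcount=3 -> KEEP
r=77=1001101 popcount=4 -> skip
r=78=1001110 popcount=4 -> skip
r=79=1001111 popcount=5 -> skip
r=80=1010000 popcount=2 -> skip
r=81=1010001 popcount=3 -> KEEP
r=82=1010010 popcount=3 -> KEEP
r=83=1010011 popcount=4 -> skip
r=84=1010100 popcount=3 -> KEEP
r=85=1010101 popcount=4 -> skip
r=86=1010110 popcount=4 -> skip
r=87=1010111 popcount=5 -> skip
r=88=1011000 popcount=3 -> KEEP
r=89=1011001 popcount=4 -> skip
r=90=1011010 popcount=4 -> skip
r=91=1011011 popcount=5 -> skip
r=92=1011100 popcount=4 -> skip
r=93=1011101 popcount=5 -> skip
r=94=1011110 popcount=5 -> skip
r=95=1011111 popcount=6 -> skip
r=96=1100000 popcount=2 -> skip
r=97=1100001 popcount=3 -> KEEP
r=98=1100010 popcount=3 -> KEEP
r=99=1100011 popcount=4 -> skip
r=100=1100100 popcount=3 -> KEEP
r=101=1100101 popcount=4 -> skip
r=102=1100110 popcount=4 -> skip
r=103=1100111 popcount=5 -> skip
r=104=1101000 popcount=3 -> KEEP
Kept rows: 49 50 52 56 67 69 70 73 74 76 81 82 84 88 97 98 100 104

Answer: 49 50 52 56 67 69 70 73 74 76 81 82 84 88 97 98 100 104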